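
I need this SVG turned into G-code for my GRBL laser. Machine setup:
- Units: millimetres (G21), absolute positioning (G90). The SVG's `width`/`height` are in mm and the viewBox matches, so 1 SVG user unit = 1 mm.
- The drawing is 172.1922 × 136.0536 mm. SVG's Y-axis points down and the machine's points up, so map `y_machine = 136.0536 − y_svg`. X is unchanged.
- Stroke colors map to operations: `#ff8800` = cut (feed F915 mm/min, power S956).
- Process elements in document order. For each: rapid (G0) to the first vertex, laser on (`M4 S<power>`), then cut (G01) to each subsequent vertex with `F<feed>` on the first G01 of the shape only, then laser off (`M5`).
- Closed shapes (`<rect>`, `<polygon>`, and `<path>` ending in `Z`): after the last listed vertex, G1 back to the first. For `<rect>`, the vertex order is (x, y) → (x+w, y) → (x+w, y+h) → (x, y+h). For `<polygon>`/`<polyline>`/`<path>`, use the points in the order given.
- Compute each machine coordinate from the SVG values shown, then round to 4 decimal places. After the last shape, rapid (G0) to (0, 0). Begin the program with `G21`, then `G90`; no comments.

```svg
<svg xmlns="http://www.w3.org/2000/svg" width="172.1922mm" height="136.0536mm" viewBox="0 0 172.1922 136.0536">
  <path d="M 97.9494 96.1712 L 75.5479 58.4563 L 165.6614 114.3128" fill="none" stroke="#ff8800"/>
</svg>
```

G21
G90
G0 X97.9494 Y39.8824
M4 S956
G01 X75.5479 Y77.5973 F915
G01 X165.6614 Y21.7408
M5
G0 X0.0000 Y0.0000

1 u = 1 mm; y_m = 136.0536 − y.

[1] `<path>` open polyline, #ff8800→cut S956 F915: (97.9494,39.8824) → (75.5479,77.5973) → (165.6614,21.7408)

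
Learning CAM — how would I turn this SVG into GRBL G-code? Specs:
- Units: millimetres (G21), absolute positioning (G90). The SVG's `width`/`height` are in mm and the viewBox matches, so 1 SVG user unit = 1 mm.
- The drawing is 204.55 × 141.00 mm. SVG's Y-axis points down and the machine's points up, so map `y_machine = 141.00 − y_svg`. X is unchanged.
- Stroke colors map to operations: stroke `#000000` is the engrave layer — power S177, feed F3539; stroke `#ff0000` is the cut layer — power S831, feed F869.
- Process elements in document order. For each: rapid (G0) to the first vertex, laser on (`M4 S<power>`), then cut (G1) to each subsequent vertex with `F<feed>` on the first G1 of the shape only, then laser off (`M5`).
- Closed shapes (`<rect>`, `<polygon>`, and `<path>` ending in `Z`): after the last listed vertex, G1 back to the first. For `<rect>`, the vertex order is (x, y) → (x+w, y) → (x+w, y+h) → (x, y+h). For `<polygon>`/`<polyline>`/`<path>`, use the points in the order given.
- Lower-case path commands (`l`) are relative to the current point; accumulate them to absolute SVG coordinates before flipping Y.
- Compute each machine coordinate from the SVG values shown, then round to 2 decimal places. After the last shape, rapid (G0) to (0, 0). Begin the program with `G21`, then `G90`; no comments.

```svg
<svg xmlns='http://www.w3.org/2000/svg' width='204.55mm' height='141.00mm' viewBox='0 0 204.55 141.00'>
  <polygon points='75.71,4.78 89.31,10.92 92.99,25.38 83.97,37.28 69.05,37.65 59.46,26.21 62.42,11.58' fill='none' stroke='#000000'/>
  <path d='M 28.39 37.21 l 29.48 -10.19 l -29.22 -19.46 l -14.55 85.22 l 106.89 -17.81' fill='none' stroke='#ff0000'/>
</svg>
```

Since the viewBox matches the mm dimensions, user units are millimetres directly. The only transform is the Y-flip y_m = 141.00 − y_svg.

Shape 1 is a regular polygon drawn with `<polygon>`. Its stroke #000000 means engrave at S177, F3539. After flipping Y the toolpath is (75.71,136.22) → (89.31,130.08) → (92.99,115.62) → (83.97,103.72) → (69.05,103.35) → (59.46,114.79) → (62.42,129.42) → (75.71,136.22), returning to the start.

Shape 2 is a open polyline drawn with `<path>`. Its stroke #ff0000 means cut at S831, F869. After flipping Y the toolpath is (28.39,103.79) → (57.87,113.98) → (28.65,133.44) → (14.10,48.22) → (120.99,66.03).

G21
G90
G0 X75.71 Y136.22
M4 S177
G1 X89.31 Y130.08 F3539
G1 X92.99 Y115.62
G1 X83.97 Y103.72
G1 X69.05 Y103.35
G1 X59.46 Y114.79
G1 X62.42 Y129.42
G1 X75.71 Y136.22
M5
G0 X28.39 Y103.79
M4 S831
G1 X57.87 Y113.98 F869
G1 X28.65 Y133.44
G1 X14.10 Y48.22
G1 X120.99 Y66.03
M5
G0 X0.00 Y0.00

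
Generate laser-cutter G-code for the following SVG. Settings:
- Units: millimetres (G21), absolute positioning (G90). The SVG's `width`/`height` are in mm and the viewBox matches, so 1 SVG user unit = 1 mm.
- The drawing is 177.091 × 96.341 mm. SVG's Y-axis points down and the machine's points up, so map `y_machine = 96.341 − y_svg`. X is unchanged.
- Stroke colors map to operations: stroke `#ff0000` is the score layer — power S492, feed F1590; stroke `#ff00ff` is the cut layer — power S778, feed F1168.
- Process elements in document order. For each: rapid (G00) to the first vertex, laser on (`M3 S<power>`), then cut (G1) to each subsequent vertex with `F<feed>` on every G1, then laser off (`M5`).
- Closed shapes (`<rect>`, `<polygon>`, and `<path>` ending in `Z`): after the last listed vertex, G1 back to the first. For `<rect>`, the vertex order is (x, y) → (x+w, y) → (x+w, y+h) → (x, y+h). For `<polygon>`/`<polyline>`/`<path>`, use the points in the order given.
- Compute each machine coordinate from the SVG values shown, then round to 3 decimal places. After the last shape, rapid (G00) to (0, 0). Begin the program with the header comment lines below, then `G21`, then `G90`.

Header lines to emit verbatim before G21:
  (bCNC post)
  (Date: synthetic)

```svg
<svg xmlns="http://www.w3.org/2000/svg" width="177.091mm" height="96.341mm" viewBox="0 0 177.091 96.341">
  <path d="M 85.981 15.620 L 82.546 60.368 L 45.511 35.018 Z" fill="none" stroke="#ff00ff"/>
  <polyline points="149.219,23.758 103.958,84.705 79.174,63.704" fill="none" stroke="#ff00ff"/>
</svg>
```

(bCNC post)
(Date: synthetic)
G21
G90
G00 X85.981 Y80.721
M3 S778
G1 X82.546 Y35.973 F1168
G1 X45.511 Y61.323 F1168
G1 X85.981 Y80.721 F1168
M5
G00 X149.219 Y72.583
M3 S778
G1 X103.958 Y11.636 F1168
G1 X79.174 Y32.637 F1168
M5
G00 X0.000 Y0.000

viewBox `0 0 177.091 96.341` with mm width/height → 1 unit = 1 mm. Flip: y_m = 96.341 − y_svg.

**Shape 1** — `<path>` regular polygon, stroke `#ff00ff` → cut (S778, F1168). Machine vertices: (85.981,80.721) → (82.546,35.973) → (45.511,61.323) → (85.981,80.721). Closed: final G1 returns to the first vertex.

**Shape 2** — `<polyline>` open polyline, stroke `#ff00ff` → cut (S778, F1168). Machine vertices: (149.219,72.583) → (103.958,11.636) → (79.174,32.637). Open path.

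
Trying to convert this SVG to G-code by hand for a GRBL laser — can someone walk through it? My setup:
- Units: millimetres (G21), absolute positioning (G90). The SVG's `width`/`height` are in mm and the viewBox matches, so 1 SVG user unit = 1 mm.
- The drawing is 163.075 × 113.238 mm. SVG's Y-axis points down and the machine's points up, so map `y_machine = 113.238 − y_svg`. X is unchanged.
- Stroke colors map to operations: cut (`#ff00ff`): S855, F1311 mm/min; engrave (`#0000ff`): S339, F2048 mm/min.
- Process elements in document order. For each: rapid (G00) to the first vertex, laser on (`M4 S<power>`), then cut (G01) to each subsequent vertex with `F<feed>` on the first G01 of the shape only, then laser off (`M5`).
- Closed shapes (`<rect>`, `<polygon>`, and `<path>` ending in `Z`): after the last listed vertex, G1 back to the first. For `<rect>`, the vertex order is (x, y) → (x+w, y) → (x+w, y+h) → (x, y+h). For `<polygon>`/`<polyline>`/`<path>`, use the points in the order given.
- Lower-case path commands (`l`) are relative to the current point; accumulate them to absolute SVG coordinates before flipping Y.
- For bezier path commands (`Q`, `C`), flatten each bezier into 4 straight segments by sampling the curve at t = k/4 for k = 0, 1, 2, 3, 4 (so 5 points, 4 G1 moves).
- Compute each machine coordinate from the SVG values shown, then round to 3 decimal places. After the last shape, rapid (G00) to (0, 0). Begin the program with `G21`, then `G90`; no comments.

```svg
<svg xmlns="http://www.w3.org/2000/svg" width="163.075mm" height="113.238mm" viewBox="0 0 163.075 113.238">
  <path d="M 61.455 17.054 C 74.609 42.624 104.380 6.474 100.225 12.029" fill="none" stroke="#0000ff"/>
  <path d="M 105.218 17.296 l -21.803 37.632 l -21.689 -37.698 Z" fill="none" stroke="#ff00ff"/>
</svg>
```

viewBox `0 0 163.075 113.238` with mm width/height → 1 unit = 1 mm. Flip: y_m = 113.238 − y_svg.

**Shape 1** — `<path>` cubic bezier, stroke `#0000ff` → engrave (S339, F2048). Control points (SVG): P0=(61.455,17.054), P1=(74.609,42.624), P2=(104.380,6.474), P3=(100.225,12.029); sampled at t=k/4. Machine vertices: (61.455,96.184) → (73.646,86.963) → (87.331,91.191) → (97.770,99.172) → (100.225,101.209). Open path.

**Shape 2** — `<path>` regular polygon, stroke `#ff00ff` → cut (S855, F1311). Machine vertices: (105.218,95.942) → (83.415,58.310) → (61.726,96.008) → (105.218,95.942). Closed: final G1 returns to the first vertex.

G21
G90
G00 X61.455 Y96.184
M4 S339
G01 X73.646 Y86.963 F2048
G01 X87.331 Y91.191
G01 X97.770 Y99.172
G01 X100.225 Y101.209
M5
G00 X105.218 Y95.942
M4 S855
G01 X83.415 Y58.310 F1311
G01 X61.726 Y96.008
G01 X105.218 Y95.942
M5
G00 X0.000 Y0.000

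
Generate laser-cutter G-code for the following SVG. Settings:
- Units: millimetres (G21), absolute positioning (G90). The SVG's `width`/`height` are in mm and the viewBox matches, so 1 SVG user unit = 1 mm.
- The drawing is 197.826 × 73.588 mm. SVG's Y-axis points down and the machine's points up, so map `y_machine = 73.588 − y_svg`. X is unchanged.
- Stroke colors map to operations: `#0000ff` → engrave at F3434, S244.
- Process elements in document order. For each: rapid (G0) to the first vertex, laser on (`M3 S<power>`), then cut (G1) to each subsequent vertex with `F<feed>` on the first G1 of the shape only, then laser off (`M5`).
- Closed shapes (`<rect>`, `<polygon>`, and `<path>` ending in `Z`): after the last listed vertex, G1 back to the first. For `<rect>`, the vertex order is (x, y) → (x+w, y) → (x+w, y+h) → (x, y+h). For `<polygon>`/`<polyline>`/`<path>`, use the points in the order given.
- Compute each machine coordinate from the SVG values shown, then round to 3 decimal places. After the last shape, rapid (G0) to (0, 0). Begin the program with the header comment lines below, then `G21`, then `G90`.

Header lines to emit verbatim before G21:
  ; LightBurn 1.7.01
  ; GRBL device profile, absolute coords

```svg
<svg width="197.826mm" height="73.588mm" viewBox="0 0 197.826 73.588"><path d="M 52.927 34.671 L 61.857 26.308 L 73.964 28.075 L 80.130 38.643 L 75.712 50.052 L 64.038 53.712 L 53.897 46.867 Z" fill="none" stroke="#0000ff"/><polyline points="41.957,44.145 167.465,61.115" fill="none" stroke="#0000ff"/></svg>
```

Since the viewBox matches the mm dimensions, user units are millimetres directly. The only transform is the Y-flip y_m = 73.588 − y_svg.

Shape 1 is a regular polygon drawn with `<path>`. Its stroke #0000ff means engrave at S244, F3434. After flipping Y the toolpath is (52.927,38.917) → (61.857,47.280) → (73.964,45.513) → (80.130,34.945) → (75.712,23.536) → (64.038,19.876) → (53.897,26.721) → (52.927,38.917), returning to the start.

Shape 2 is a line segment drawn with `<polyline>`. Its stroke #0000ff means engrave at S244, F3434. After flipping Y the toolpath is (41.957,29.443) → (167.465,12.473).

; LightBurn 1.7.01
; GRBL device profile, absolute coords
G21
G90
G0 X52.927 Y38.917
M3 S244
G1 X61.857 Y47.280 F3434
G1 X73.964 Y45.513
G1 X80.130 Y34.945
G1 X75.712 Y23.536
G1 X64.038 Y19.876
G1 X53.897 Y26.721
G1 X52.927 Y38.917
M5
G0 X41.957 Y29.443
M3 S244
G1 X167.465 Y12.473 F3434
M5
G0 X0.000 Y0.000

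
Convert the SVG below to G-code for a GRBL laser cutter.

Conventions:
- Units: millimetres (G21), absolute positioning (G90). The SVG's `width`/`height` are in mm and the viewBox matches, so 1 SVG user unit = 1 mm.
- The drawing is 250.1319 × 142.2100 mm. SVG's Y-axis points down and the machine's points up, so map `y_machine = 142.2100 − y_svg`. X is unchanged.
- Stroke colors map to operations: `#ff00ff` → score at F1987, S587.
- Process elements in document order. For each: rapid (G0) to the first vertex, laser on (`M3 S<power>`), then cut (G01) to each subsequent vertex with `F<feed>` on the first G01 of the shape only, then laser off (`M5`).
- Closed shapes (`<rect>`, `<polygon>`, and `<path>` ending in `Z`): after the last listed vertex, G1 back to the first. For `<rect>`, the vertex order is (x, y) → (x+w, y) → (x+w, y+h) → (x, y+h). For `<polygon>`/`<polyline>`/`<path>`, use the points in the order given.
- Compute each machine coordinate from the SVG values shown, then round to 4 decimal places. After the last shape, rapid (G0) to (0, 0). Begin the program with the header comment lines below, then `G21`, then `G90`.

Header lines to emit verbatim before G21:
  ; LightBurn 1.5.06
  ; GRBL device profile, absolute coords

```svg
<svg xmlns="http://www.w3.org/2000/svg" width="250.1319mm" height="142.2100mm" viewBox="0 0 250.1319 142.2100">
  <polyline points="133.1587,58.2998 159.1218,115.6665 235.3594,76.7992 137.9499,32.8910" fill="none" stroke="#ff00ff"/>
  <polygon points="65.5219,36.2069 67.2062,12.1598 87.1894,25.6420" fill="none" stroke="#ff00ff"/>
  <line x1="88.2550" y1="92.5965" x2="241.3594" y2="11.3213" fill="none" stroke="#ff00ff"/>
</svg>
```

; LightBurn 1.5.06
; GRBL device profile, absolute coords
G21
G90
G0 X133.1587 Y83.9102
M3 S587
G01 X159.1218 Y26.5435 F1987
G01 X235.3594 Y65.4108
G01 X137.9499 Y109.3190
M5
G0 X65.5219 Y106.0031
M3 S587
G01 X67.2062 Y130.0502 F1987
G01 X87.1894 Y116.5680
G01 X65.5219 Y106.0031
M5
G0 X88.2550 Y49.6135
M3 S587
G01 X241.3594 Y130.8887 F1987
M5
G0 X0.0000 Y0.0000

Since the viewBox matches the mm dimensions, user units are millimetres directly. The only transform is the Y-flip y_m = 142.2100 − y_svg.

Shape 1 is a open polyline drawn with `<polyline>`. Its stroke #ff00ff means score at S587, F1987. After flipping Y the toolpath is (133.1587,83.9102) → (159.1218,26.5435) → (235.3594,65.4108) → (137.9499,109.3190).

Shape 2 is a regular polygon drawn with `<polygon>`. Its stroke #ff00ff means score at S587, F1987. After flipping Y the toolpath is (65.5219,106.0031) → (67.2062,130.0502) → (87.1894,116.5680) → (65.5219,106.0031), returning to the start.

Shape 3 is a line segment drawn with `<line>`. Its stroke #ff00ff means score at S587, F1987. After flipping Y the toolpath is (88.2550,49.6135) → (241.3594,130.8887).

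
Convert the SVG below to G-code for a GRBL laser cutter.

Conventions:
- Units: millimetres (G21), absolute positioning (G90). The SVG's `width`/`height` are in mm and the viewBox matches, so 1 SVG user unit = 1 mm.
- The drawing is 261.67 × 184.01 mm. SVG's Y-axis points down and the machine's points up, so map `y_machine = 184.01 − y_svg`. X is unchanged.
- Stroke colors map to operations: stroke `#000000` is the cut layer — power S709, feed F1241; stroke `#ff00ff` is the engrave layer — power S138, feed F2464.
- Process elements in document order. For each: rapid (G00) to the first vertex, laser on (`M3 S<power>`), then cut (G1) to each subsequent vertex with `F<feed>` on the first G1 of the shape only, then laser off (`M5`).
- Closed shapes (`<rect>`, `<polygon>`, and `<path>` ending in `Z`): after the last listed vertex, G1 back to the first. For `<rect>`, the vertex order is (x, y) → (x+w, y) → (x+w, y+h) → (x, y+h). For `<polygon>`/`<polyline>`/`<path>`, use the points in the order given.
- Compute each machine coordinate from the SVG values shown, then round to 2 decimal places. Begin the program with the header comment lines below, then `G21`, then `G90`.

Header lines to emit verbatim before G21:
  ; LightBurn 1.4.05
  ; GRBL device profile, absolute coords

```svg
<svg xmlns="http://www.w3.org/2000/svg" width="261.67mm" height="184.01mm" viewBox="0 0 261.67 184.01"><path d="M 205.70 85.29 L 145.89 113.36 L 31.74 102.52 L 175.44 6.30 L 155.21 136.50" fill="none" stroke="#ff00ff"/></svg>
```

; LightBurn 1.4.05
; GRBL device profile, absolute coords
G21
G90
G00 X205.70 Y98.72
M3 S138
G1 X145.89 Y70.65 F2464
G1 X31.74 Y81.49
G1 X175.44 Y177.71
G1 X155.21 Y47.51
M5

Since the viewBox matches the mm dimensions, user units are millimetres directly. The only transform is the Y-flip y_m = 184.01 − y_svg.

Shape 1 is a open polyline drawn with `<path>`. Its stroke #ff00ff means engrave at S138, F2464. After flipping Y the toolpath is (205.70,98.72) → (145.89,70.65) → (31.74,81.49) → (175.44,177.71) → (155.21,47.51).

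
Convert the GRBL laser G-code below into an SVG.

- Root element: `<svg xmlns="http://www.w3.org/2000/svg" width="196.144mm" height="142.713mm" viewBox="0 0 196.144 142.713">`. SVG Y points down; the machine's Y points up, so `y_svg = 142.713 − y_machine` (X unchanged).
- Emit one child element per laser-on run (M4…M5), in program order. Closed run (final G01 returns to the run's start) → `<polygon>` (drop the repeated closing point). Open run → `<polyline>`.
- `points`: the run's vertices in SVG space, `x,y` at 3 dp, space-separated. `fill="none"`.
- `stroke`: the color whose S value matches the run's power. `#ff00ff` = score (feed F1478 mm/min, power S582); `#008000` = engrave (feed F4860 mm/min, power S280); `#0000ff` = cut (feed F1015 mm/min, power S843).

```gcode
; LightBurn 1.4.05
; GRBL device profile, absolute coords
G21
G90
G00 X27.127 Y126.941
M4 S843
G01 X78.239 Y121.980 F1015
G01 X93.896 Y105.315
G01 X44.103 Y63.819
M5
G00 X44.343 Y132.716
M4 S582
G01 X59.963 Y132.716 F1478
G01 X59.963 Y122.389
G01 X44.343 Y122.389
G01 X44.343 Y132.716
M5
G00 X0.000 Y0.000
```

<svg xmlns="http://www.w3.org/2000/svg" width="196.144mm" height="142.713mm" viewBox="0 0 196.144 142.713">
  <polyline points="27.127,15.772 78.239,20.733 93.896,37.398 44.103,78.894" fill="none" stroke="#0000ff"/>
  <polygon points="44.343,9.997 59.963,9.997 59.963,20.324 44.343,20.324" fill="none" stroke="#ff00ff"/>
</svg>

Each laser-on run becomes one SVG element. Flip Y back into SVG space with y_svg = 142.713 − y_machine.

Run 1: power S843 maps to stroke `#0000ff` (cut). The run is open, so emit a `<polyline>` with points (Y-flipped): 27.127,15.772 78.239,20.733 93.896,37.398 44.103,78.894.

Run 2: power S582 maps to stroke `#ff00ff` (score). The run returns to its start, so emit a `<polygon>` with points (Y-flipped): 44.343,9.997 59.963,9.997 59.963,20.324 44.343,20.324.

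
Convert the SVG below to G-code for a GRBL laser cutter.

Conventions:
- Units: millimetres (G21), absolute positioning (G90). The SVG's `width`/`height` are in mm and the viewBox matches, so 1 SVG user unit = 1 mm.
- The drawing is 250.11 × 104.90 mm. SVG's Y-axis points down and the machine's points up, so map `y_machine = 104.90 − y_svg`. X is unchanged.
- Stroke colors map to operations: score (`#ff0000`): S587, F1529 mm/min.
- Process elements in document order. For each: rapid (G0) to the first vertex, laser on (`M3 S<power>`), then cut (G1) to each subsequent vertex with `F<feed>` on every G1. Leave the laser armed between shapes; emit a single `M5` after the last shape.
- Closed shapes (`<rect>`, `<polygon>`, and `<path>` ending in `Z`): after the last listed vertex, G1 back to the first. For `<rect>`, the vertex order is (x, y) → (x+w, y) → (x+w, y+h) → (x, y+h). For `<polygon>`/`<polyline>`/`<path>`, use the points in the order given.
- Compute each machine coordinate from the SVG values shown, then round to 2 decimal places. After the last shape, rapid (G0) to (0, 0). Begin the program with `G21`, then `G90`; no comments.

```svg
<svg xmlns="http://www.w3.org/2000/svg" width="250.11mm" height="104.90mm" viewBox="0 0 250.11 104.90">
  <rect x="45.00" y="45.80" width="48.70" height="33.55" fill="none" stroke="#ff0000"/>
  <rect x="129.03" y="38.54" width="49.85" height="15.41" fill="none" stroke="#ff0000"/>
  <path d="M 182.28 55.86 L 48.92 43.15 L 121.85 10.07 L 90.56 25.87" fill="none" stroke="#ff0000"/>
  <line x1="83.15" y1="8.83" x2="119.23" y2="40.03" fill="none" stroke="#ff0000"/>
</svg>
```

1 u = 1 mm; y_m = 104.90 − y.

[1] `<rect>` rectangle, #ff0000→score S587 F1529: (45.00,59.10) → (93.70,59.10) → (93.70,25.55) → (45.00,25.55) → (45.00,59.10) (closed)

[2] `<rect>` rectangle, #ff0000→score S587 F1529: (129.03,66.36) → (178.88,66.36) → (178.88,50.95) → (129.03,50.95) → (129.03,66.36) (closed)

[3] `<path>` open polyline, #ff0000→score S587 F1529: (182.28,49.04) → (48.92,61.75) → (121.85,94.83) → (90.56,79.03)

[4] `<line>` line segment, #ff0000→score S587 F1529: (83.15,96.07) → (119.23,64.87)

G21
G90
G0 X45.00 Y59.10
M3 S587
G1 X93.70 Y59.10 F1529
G1 X93.70 Y25.55 F1529
G1 X45.00 Y25.55 F1529
G1 X45.00 Y59.10 F1529
G0 X129.03 Y66.36
M3 S587
G1 X178.88 Y66.36 F1529
G1 X178.88 Y50.95 F1529
G1 X129.03 Y50.95 F1529
G1 X129.03 Y66.36 F1529
G0 X182.28 Y49.04
M3 S587
G1 X48.92 Y61.75 F1529
G1 X121.85 Y94.83 F1529
G1 X90.56 Y79.03 F1529
G0 X83.15 Y96.07
M3 S587
G1 X119.23 Y64.87 F1529
M5
G0 X0.00 Y0.00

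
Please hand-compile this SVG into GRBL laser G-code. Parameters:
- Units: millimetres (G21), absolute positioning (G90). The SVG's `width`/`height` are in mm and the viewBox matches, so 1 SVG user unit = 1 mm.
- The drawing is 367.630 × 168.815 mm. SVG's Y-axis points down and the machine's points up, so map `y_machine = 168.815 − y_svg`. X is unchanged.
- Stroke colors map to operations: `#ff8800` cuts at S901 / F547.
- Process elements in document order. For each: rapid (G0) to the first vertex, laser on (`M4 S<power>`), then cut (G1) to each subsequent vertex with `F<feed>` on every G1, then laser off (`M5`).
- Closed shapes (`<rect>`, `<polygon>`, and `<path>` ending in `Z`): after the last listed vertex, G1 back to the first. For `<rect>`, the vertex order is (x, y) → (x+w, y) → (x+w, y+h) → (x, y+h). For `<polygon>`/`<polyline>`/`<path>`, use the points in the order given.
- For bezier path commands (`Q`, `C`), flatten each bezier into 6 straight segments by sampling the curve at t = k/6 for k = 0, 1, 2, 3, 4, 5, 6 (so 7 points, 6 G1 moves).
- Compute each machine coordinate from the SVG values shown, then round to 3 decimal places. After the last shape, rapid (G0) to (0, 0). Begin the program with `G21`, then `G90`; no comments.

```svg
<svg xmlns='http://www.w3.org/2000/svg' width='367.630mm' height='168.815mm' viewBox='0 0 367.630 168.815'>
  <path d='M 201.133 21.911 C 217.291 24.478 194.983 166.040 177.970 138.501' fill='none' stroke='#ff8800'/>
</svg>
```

G21
G90
G0 X201.133 Y146.904
M4 S901
G1 X206.209 Y135.464 F547
G1 X206.090 Y109.416 F547
G1 X201.991 Y77.319 F547
G1 X195.127 Y47.731 F547
G1 X186.715 Y29.210 F547
G1 X177.970 Y30.314 F547
M5
G0 X0.000 Y0.000

1 u = 1 mm; y_m = 168.815 − y.

[1] `<path>` cubic bezier, #ff8800→cut S901 F547: (201.133,146.904) → (206.209,135.464) → (206.090,109.416) → (201.991,77.319) → (195.127,47.731) → (186.715,29.210) → (177.970,30.314)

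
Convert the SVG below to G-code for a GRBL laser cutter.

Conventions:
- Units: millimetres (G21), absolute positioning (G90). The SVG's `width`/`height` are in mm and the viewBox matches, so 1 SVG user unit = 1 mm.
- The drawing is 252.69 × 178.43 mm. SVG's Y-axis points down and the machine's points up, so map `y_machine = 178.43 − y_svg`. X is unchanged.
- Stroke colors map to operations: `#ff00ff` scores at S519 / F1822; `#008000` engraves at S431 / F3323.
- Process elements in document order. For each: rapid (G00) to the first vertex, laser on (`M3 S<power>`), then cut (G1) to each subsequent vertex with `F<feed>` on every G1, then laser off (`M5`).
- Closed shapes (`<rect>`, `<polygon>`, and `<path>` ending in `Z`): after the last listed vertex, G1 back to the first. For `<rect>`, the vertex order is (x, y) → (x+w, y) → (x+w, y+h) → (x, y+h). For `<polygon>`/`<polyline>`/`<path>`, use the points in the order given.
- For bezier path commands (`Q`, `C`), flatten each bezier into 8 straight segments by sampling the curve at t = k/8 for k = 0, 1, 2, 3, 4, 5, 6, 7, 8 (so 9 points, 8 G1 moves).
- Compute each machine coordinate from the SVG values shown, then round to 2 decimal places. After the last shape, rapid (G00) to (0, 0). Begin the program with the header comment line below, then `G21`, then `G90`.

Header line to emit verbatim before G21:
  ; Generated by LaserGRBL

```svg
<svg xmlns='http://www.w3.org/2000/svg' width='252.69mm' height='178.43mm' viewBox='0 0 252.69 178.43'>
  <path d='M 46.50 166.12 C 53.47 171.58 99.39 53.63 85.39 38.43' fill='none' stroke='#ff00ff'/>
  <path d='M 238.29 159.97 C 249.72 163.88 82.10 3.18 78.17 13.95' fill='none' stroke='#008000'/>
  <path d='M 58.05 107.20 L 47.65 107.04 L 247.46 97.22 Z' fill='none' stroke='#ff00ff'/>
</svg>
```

; Generated by LaserGRBL
G21
G90
G00 X46.50 Y12.31
M3 S519
G1 X50.75 Y15.61 F1822
G1 X57.49 Y27.82 F1822
G1 X65.56 Y46.30 F1822
G1 X73.81 Y68.41 F1822
G1 X81.08 Y91.48 F1822
G1 X86.20 Y112.87 F1822
G1 X88.02 Y129.93 F1822
G1 X85.39 Y140.00 F1822
M5
G00 X238.29 Y18.46
M3 S431
G1 X234.85 Y24.05 F3323
G1 X218.65 Y41.14 F3323
G1 X193.69 Y65.78 F3323
G1 X163.99 Y94.04 F3323
G1 X133.57 Y121.98 F3323
G1 X106.45 Y145.66 F3323
G1 X86.65 Y161.14 F3323
G1 X78.17 Y164.48 F3323
M5
G00 X58.05 Y71.23
M3 S519
G1 X47.65 Y71.39 F1822
G1 X247.46 Y81.21 F1822
G1 X58.05 Y71.23 F1822
M5
G00 X0.00 Y0.00

Since the viewBox matches the mm dimensions, user units are millimetres directly. The only transform is the Y-flip y_m = 178.43 − y_svg.

Shape 1 is a cubic bezier drawn with `<path>`. Its stroke #ff00ff means score at S519, F1822. After flipping Y the toolpath is (46.50,12.31) → (50.75,15.61) → (57.49,27.82) → (65.56,46.30) → (73.81,68.41) → (81.08,91.48) → (86.20,112.87) → (88.02,129.93) → (85.39,140.00).

Shape 2 is a cubic bezier drawn with `<path>`. Its stroke #008000 means engrave at S431, F3323. After flipping Y the toolpath is (238.29,18.46) → (234.85,24.05) → (218.65,41.14) → (193.69,65.78) → (163.99,94.04) → (133.57,121.98) → (106.45,145.66) → (86.65,161.14) → (78.17,164.48).

Shape 3 is a closed polygon drawn with `<path>`. Its stroke #ff00ff means score at S519, F1822. After flipping Y the toolpath is (58.05,71.23) → (47.65,71.39) → (247.46,81.21) → (58.05,71.23), returning to the start.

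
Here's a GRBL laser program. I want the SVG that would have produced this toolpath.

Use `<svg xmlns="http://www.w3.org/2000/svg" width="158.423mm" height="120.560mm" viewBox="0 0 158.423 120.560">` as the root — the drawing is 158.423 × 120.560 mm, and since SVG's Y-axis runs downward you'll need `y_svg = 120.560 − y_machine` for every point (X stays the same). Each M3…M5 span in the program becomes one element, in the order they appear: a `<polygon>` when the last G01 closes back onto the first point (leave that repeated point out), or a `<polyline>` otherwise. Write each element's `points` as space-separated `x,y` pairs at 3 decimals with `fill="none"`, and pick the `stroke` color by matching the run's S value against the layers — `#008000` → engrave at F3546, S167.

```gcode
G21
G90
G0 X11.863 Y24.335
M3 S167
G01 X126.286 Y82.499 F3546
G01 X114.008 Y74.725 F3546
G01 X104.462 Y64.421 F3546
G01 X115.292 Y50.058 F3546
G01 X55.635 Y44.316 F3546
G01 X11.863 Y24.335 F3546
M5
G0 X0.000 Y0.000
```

<svg xmlns="http://www.w3.org/2000/svg" width="158.423mm" height="120.560mm" viewBox="0 0 158.423 120.560">
  <polygon points="11.863,96.225 126.286,38.061 114.008,45.835 104.462,56.139 115.292,70.502 55.635,76.244" fill="none" stroke="#008000"/>
</svg>

Each laser-on run becomes one SVG element. Flip Y back into SVG space with y_svg = 120.560 − y_machine. Every run uses S167, so all elements get stroke `#008000` (engrave).

Run 1: The run returns to its start, so emit a `<polygon>` with points (Y-flipped): 11.863,96.225 126.286,38.061 114.008,45.835 104.462,56.139 115.292,70.502 55.635,76.244.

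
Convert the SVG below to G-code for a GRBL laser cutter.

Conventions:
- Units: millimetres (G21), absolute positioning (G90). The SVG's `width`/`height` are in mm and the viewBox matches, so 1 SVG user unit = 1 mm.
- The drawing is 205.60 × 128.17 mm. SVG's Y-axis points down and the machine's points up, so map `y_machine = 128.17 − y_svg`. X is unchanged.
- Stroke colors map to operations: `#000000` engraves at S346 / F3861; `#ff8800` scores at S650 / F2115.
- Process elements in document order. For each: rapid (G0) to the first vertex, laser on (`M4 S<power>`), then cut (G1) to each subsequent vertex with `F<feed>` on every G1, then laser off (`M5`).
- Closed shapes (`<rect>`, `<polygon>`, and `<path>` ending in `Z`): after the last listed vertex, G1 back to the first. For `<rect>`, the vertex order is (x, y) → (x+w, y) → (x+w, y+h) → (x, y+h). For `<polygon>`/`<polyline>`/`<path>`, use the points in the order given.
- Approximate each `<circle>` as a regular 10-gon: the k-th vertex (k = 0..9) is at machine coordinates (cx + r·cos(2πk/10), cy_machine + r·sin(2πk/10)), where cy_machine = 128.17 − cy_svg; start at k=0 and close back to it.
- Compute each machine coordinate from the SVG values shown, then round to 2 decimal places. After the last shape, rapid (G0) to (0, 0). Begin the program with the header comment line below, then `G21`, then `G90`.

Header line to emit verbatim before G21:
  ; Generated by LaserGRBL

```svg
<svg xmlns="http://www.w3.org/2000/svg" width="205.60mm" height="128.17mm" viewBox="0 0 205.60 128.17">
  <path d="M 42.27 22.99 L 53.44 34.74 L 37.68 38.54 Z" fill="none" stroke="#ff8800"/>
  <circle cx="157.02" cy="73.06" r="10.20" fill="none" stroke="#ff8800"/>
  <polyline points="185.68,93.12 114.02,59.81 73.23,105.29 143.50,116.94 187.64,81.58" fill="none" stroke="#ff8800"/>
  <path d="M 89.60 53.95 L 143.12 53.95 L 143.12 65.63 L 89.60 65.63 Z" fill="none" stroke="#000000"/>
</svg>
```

; Generated by LaserGRBL
G21
G90
G0 X42.27 Y105.18
M4 S650
G1 X53.44 Y93.43 F2115
G1 X37.68 Y89.63 F2115
G1 X42.27 Y105.18 F2115
M5
G0 X167.22 Y55.11
M4 S650
G1 X165.27 Y61.11 F2115
G1 X160.17 Y64.81 F2115
G1 X153.87 Y64.81 F2115
G1 X148.77 Y61.11 F2115
G1 X146.82 Y55.11 F2115
G1 X148.77 Y49.11 F2115
G1 X153.87 Y45.41 F2115
G1 X160.17 Y45.41 F2115
G1 X165.27 Y49.11 F2115
G1 X167.22 Y55.11 F2115
M5
G0 X185.68 Y35.05
M4 S650
G1 X114.02 Y68.36 F2115
G1 X73.23 Y22.88 F2115
G1 X143.50 Y11.23 F2115
G1 X187.64 Y46.59 F2115
M5
G0 X89.60 Y74.22
M4 S346
G1 X143.12 Y74.22 F3861
G1 X143.12 Y62.54 F3861
G1 X89.60 Y62.54 F3861
G1 X89.60 Y74.22 F3861
M5
G0 X0.00 Y0.00

1 u = 1 mm; y_m = 128.17 − y.

[1] `<path>` regular polygon, #ff8800→score S650 F2115: (42.27,105.18) → (53.44,93.43) → (37.68,89.63) → (42.27,105.18) (closed)

[2] `<circle>` circle, #ff8800→score S650 F2115: (167.22,55.11) → (165.27,61.11) → (160.17,64.81) → (153.87,64.81) → (148.77,61.11) → (146.82,55.11) → (148.77,49.11) → (153.87,45.41) → (160.17,45.41) → (165.27,49.11) → (167.22,55.11) (closed)

[3] `<polyline>` open polyline, #ff8800→score S650 F2115: (185.68,35.05) → (114.02,68.36) → (73.23,22.88) → (143.50,11.23) → (187.64,46.59)

[4] `<path>` rectangle, #000000→engrave S346 F3861: (89.60,74.22) → (143.12,74.22) → (143.12,62.54) → (89.60,62.54) → (89.60,74.22) (closed)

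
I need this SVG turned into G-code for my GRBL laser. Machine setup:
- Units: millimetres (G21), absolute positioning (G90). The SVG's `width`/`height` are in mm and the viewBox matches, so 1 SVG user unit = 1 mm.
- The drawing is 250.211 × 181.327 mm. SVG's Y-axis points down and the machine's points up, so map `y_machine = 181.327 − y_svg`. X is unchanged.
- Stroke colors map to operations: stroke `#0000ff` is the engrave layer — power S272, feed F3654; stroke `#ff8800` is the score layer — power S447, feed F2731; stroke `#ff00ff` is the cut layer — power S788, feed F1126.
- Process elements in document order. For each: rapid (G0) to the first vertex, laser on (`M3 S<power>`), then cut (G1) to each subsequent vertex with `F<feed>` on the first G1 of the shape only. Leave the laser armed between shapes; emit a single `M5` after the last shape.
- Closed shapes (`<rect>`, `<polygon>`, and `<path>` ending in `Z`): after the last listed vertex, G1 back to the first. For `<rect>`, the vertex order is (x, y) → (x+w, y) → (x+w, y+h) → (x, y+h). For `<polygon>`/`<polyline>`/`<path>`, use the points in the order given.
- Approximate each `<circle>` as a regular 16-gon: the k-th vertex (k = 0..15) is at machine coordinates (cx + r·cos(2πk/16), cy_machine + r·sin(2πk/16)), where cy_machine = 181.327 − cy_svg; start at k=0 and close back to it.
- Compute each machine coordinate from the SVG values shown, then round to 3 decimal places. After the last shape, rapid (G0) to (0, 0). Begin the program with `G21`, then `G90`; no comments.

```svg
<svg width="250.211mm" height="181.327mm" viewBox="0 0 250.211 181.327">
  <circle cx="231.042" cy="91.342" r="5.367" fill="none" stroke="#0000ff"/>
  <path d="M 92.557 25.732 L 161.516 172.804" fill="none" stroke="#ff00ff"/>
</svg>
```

G21
G90
G0 X236.409 Y89.985
M3 S272
G1 X236.000 Y92.039 F3654
G1 X234.837 Y93.780
G1 X233.096 Y94.943
G1 X231.042 Y95.352
G1 X228.988 Y94.943
G1 X227.247 Y93.780
G1 X226.084 Y92.039
G1 X225.675 Y89.985
G1 X226.084 Y87.931
G1 X227.247 Y86.190
G1 X228.988 Y85.027
G1 X231.042 Y84.618
G1 X233.096 Y85.027
G1 X234.837 Y86.190
G1 X236.000 Y87.931
G1 X236.409 Y89.985
G0 X92.557 Y155.595
M3 S788
G1 X161.516 Y8.523 F1126
M5
G0 X0.000 Y0.000

Since the viewBox matches the mm dimensions, user units are millimetres directly. The only transform is the Y-flip y_m = 181.327 − y_svg.

Shape 1 is a circle drawn with `<circle>`. Its stroke #0000ff means engrave at S272, F3654. After flipping Y the toolpath is (236.409,89.985) → (236.000,92.039) → (234.837,93.780) → (233.096,94.943) → (231.042,95.352) → (228.988,94.943) → (227.247,93.780) → (226.084,92.039) → (225.675,89.985) → (226.084,87.931) → (227.247,86.190) → (228.988,85.027) → (231.042,84.618) → (233.096,85.027) → (234.837,86.190) → (236.000,87.931) → (236.409,89.985), returning to the start.

Shape 2 is a line segment drawn with `<path>`. Its stroke #ff00ff means cut at S788, F1126. After flipping Y the toolpath is (92.557,155.595) → (161.516,8.523).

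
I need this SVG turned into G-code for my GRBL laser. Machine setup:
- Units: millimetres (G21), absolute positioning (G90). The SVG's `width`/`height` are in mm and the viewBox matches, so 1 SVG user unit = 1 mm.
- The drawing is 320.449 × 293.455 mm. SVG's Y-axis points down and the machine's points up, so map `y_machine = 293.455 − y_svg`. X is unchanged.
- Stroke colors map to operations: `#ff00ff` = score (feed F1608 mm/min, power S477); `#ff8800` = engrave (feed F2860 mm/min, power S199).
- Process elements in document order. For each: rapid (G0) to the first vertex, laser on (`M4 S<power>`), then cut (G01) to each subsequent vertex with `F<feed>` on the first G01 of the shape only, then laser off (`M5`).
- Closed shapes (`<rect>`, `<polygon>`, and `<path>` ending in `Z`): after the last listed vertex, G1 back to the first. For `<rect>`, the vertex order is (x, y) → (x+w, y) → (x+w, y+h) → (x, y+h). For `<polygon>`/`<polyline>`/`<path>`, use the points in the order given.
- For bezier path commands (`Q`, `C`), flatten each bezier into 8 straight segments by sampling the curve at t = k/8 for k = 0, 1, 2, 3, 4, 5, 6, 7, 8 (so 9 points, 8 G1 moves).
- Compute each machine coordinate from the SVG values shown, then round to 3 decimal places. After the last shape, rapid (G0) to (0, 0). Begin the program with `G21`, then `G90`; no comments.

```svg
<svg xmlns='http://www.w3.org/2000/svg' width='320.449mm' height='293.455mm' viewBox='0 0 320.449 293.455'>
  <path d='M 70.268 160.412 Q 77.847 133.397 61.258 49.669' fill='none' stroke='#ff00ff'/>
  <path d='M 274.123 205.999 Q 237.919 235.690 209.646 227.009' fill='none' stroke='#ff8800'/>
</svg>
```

1 u = 1 mm; y_m = 293.455 − y.

[1] `<path>` quadratic bezier, #ff00ff→score S477 F1608: (70.268,133.043) → (71.785,140.683) → (72.547,150.095) → (72.554,161.280) → (71.805,174.236) → (70.301,188.965) → (68.042,205.467) → (65.028,223.740) → (61.258,243.786)

[2] `<path>` quadratic bezier, #ff8800→engrave S199 F2860: (274.123,87.456) → (265.196,80.633) → (256.517,75.009) → (248.085,70.584) → (239.902,67.358) → (231.966,65.331) → (224.278,64.504) → (216.838,64.875) → (209.646,66.446)

G21
G90
G0 X70.268 Y133.043
M4 S477
G01 X71.785 Y140.683 F1608
G01 X72.547 Y150.095
G01 X72.554 Y161.280
G01 X71.805 Y174.236
G01 X70.301 Y188.965
G01 X68.042 Y205.467
G01 X65.028 Y223.740
G01 X61.258 Y243.786
M5
G0 X274.123 Y87.456
M4 S199
G01 X265.196 Y80.633 F2860
G01 X256.517 Y75.009
G01 X248.085 Y70.584
G01 X239.902 Y67.358
G01 X231.966 Y65.331
G01 X224.278 Y64.504
G01 X216.838 Y64.875
G01 X209.646 Y66.446
M5
G0 X0.000 Y0.000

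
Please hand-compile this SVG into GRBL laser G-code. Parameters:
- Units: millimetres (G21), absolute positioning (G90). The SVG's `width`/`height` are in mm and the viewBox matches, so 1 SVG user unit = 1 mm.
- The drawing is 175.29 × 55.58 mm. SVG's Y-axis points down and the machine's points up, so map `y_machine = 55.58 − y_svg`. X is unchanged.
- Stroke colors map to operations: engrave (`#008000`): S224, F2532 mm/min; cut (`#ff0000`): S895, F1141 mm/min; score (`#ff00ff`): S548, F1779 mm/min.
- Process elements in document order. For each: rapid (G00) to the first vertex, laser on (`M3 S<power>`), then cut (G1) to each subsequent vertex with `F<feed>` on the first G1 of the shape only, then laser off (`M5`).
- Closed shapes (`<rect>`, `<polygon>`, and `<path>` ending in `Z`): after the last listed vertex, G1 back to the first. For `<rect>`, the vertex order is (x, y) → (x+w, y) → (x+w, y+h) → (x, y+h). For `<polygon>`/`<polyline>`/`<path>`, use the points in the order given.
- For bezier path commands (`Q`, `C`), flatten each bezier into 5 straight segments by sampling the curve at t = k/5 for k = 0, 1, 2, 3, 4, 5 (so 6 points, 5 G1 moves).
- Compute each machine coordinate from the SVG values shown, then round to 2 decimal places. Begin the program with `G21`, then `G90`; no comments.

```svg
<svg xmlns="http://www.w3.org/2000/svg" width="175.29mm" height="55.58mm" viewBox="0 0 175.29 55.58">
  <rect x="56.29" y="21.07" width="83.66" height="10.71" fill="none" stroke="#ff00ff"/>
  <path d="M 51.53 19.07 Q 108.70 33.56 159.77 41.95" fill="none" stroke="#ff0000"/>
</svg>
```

G21
G90
G00 X56.29 Y34.51
M3 S548
G1 X139.95 Y34.51 F1779
G1 X139.95 Y23.80
G1 X56.29 Y23.80
G1 X56.29 Y34.51
M5
G00 X51.53 Y36.51
M3 S895
G1 X74.15 Y30.96 F1141
G1 X96.29 Y25.89
G1 X117.94 Y21.32
G1 X139.10 Y17.23
G1 X159.77 Y13.63
M5

1 u = 1 mm; y_m = 55.58 − y.

[1] `<rect>` rectangle, #ff00ff→score S548 F1779: (56.29,34.51) → (139.95,34.51) → (139.95,23.80) → (56.29,23.80) → (56.29,34.51) (closed)

[2] `<path>` quadratic bezier, #ff0000→cut S895 F1141: (51.53,36.51) → (74.15,30.96) → (96.29,25.89) → (117.94,21.32) → (139.10,17.23) → (159.77,13.63)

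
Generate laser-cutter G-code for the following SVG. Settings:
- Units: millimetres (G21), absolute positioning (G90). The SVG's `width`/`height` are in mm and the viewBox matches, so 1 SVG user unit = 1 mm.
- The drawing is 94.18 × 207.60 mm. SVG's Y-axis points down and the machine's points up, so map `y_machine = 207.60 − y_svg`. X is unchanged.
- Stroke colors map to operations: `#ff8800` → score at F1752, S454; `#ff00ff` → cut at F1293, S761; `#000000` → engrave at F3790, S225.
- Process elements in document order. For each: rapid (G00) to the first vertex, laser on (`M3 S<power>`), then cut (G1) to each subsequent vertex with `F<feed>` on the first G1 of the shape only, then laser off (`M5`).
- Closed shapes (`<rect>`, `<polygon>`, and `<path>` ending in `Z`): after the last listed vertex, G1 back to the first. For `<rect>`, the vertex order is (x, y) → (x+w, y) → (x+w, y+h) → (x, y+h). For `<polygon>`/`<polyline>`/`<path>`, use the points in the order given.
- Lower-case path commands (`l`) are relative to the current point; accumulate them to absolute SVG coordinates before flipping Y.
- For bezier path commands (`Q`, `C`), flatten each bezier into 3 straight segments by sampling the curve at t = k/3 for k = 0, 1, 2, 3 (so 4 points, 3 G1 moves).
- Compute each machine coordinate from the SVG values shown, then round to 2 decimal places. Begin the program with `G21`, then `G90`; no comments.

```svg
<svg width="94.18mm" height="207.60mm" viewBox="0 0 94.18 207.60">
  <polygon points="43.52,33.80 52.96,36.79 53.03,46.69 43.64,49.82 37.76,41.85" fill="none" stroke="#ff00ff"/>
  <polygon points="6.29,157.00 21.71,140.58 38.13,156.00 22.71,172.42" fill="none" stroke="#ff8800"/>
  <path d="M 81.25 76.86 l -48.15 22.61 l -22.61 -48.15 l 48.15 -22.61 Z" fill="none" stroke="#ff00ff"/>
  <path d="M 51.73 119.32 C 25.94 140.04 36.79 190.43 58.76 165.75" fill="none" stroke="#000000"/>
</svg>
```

G21
G90
G00 X43.52 Y173.80
M3 S761
G1 X52.96 Y170.81 F1293
G1 X53.03 Y160.91
G1 X43.64 Y157.78
G1 X37.76 Y165.75
G1 X43.52 Y173.80
M5
G00 X6.29 Y50.60
M3 S454
G1 X21.71 Y67.02 F1752
G1 X38.13 Y51.60
G1 X22.71 Y35.18
G1 X6.29 Y50.60
M5
G00 X81.25 Y130.74
M3 S761
G1 X33.10 Y108.13 F1293
G1 X10.49 Y156.28
G1 X58.64 Y178.89
G1 X81.25 Y130.74
M5
G00 X51.73 Y88.28
M3 S225
G1 X37.21 Y61.55 F3790
G1 X41.44 Y38.31
G1 X58.76 Y41.85
M5

1 u = 1 mm; y_m = 207.60 − y.

[1] `<polygon>` regular polygon, #ff00ff→cut S761 F1293: (43.52,173.80) → (52.96,170.81) → (53.03,160.91) → (43.64,157.78) → (37.76,165.75) → (43.52,173.80) (closed)

[2] `<polygon>` regular polygon, #ff8800→score S454 F1752: (6.29,50.60) → (21.71,67.02) → (38.13,51.60) → (22.71,35.18) → (6.29,50.60) (closed)

[3] `<path>` regular polygon, #ff00ff→cut S761 F1293: (81.25,130.74) → (33.10,108.13) → (10.49,156.28) → (58.64,178.89) → (81.25,130.74) (closed)

[4] `<path>` cubic bezier, #000000→engrave S225 F3790: (51.73,88.28) → (37.21,61.55) → (41.44,38.31) → (58.76,41.85)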